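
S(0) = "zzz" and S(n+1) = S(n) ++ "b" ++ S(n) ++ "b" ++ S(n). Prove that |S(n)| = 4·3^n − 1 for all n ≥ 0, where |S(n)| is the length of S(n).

Base case: |S(0)| = 3, and 4·3^0 − 1 = 3.
Assume |S(r)| = 4·3^r − 1.
Then |S(r+1)| = 3|S(r)| + 2 = 3(4·3^r − 1) + 2 = 4·3^{r+1} − 3 + 2 = 4·3^{r+1} − 1.
This completes the inductive step, so |S(n)| = 4·3^n − 1 for all n ≥ 0.

|S(n)| = 4·3^n − 1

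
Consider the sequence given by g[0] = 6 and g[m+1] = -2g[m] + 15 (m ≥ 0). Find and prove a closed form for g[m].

Claim: g[m] = (-2)^m + 5.

Base case: g[0] = 6, and (-2)^0 + 5 = 1 + 5 = 6.
Assume g[k] = (-2)^k + 5 for some k ≥ 0.
Then g[k+1] = -2g[k] + 15 = -2·((-2)^k + 5) + 15 = -2·(-2)^k − 10 + 15 = (-2)^{k+1} + 5.
This completes the inductive step, so g[m] = (-2)^m + 5 for all m ≥ 0.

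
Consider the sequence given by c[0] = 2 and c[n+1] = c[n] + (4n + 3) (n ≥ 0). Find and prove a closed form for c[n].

Claim: c[n] = 2n^2 + n + 2.

Base case: c[0] = 2, and 2·0^2 + 0 + 2 = 2.
Assume c[m] = 2m^2 + m + 2.
Then c[m+1] = c[m] + (4m + 3) = (2m^2 + m + 2) + (4m + 3) = 2m^2 + 5m + 5,
and 2·(m+1)^2 + (m+1) + 2 = 2m^2 + 5m + 5.
Hence c[n] = 2n^2 + n + 2 for every n ≥ 0, by induction.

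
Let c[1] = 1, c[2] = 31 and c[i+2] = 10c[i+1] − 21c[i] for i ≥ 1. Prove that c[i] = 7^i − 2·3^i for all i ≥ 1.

Base cases: c[1] = 1 and 7^1 − 2·3^1 = 1; c[2] = 31 and 7^2 − 2·3^2 = 31.
Assume c[j] = 7^j − 2·3^j for all 1 ≤ j ≤ k, where k ≥ 2.
Then c[k+1] = 10c[k] − 21c[k−1] = 10·(7^k − 2·3^k) − 21·(7^{k−1} − 2·3^{k−1}) = (10·7 − 21)7^{k−1} − 2·(10·3 − 21)3^{k−1} = 49·7^{k−1} − 18·3^{k−1} = 7^{k+1} − 2·3^{k+1}.
So the formula holds for k+1, and by strong induction c[i] = 7^i − 2·3^i for all i ≥ 1.

c[i] = 7^i − 2·3^i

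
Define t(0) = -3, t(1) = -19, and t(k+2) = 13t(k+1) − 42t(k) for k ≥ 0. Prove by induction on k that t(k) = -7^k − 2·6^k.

Base cases: t(0) = -3 and -7^0 − 2·6^0 = -3; t(1) = -19 and -7^1 − 2·6^1 = -19.
Assume t(j) = -7^j − 2·6^j for all 0 ≤ j ≤ m, where m ≥ 1.
Then t(m+1) = 13t(m) − 42t(m−1) = 13·(-7^m − 2·6^m) − 42·(-7^{m−1} − 2·6^{m−1}) = -(13·7 − 42)7^{m−1} − 2·(13·6 − 42)6^{m−1} = -49·7^{m−1} − 72·6^{m−1} = -7^{m+1} − 2·6^{m+1}.
So the formula holds for m+1, and by strong induction t(k) = -7^k − 2·6^k for all k ≥ 0.

t(k) = -7^k − 2·6^k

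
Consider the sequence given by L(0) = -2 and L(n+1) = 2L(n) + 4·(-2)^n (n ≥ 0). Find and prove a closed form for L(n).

Claim: L(n) = -2^n − (-2)^n.

Base case: L(0) = -2, and -2^0 − (-2)^0 = -1 − 1 = -2.
Assume L(r) = -2^r − (-2)^r for some r ≥ 0.
Then L(r+1) = 2L(r) + 4·(-2)^r = 2·(-2^r − (-2)^r) + 4·(-2)^r = -2^{r+1} − 2·(-2)^r + 4·(-2)^r = -2^{r+1} + 2·(-2)^r = -2^{r+1} − (-2)^{r+1}.
This completes the inductive step, so L(n) = -2^n − (-2)^n for all n ≥ 0.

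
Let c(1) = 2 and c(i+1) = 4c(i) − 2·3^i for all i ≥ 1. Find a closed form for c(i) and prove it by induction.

Claim: c(i) = -4^i + 2·3^i.

Base case: c(1) = 2, and -4^1 + 2·3^1 = -4 + 6 = 2.
Assume c(j) = -4^j + 2·3^j for some j ≥ 1.
Then c(j+1) = 4c(j) − 2·3^j = 4·(-4^j + 2·3^j) − 2·3^j = -4^{j+1} + 8·3^j − 2·3^j = -4^{j+1} + 6·3^j = -4^{j+1} + 2·3^{j+1}.
By induction, c(i) = -4^i + 2·3^i for all i ≥ 1.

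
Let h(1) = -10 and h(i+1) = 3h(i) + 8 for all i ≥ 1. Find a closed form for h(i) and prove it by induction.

Claim: h(i) = -2·3^i − 4.

Base case: h(1) = -10, and -2·3^1 − 4 = -6 − 4 = -10.
Assume h(k) = -2·3^k − 4 for some k ≥ 1.
Then h(k+1) = 3h(k) + 8 = 3·(-2·3^k − 4) + 8 = -6·3^k − 12 + 8 = -2·3^{k+1} − 4.
So the formula holds for k+1, and by induction h(i) = -2·3^i − 4 for all i ≥ 1.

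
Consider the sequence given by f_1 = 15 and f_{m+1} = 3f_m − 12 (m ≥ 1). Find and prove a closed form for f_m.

Claim: f_m = 3^{m+1} + 6.

Base case: f_1 = 15, and 3^{1+1} + 6 = 9 + 6 = 15.
Assume f_k = 3^{k+1} + 6 for some k ≥ 1.
Then f_{k+1} = 3f_k − 12 = 3·(3^{k+1} + 6) − 12 = 3^{k+2} + 18 − 12 = 3^{k+2} + 6.
By induction, f_m = 3^{m+1} + 6 for all m ≥ 1.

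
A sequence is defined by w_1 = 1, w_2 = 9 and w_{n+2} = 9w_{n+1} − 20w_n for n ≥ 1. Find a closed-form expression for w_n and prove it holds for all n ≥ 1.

Claim: w_n = 5^n − 4^n.

Base cases: w_1 = 1 and 5^1 − 4^1 = 1; w_2 = 9 and 5^2 − 4^2 = 9.
Assume w_j = 5^j − 4^j for all 1 ≤ j ≤ k, where k ≥ 2.
Then w_{k+1} = 9w_k − 20w_{k−1} = 9·(5^k − 4^k) − 20·(5^{k−1} − 4^{k−1}) = (9·5 − 20)5^{k−1} − (9·4 − 20)4^{k−1} = 25·5^{k−1} − 16·4^{k−1} = 5^{k+1} − 4^{k+1}.
So the formula holds for k+1, and by strong induction w_n = 5^n − 4^n for all n ≥ 1.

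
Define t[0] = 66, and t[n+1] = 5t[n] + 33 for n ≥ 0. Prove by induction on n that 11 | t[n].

Base case: t[0] = 66 = 11·6, so 11 | t[0].
Assume 11 | t[r], so t[r] = 11s for some integer s.
Then t[r+1] = 5t[r] + 33 = 5·(11s) + 33 = 11(5s + 3), so 11 | t[r+1].
By induction, 11 | t[n] for all n ≥ 0.

11 | t[n]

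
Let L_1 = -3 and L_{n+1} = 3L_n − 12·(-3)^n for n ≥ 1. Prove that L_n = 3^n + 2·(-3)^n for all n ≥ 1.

Base case: L_1 = -3, and 3^1 + 2·(-3)^1 = 3 − 6 = -3.
Assume L_r = 3^r + 2·(-3)^r for some r ≥ 1.
Then L_{r+1} = 3L_r − 12·(-3)^r = 3·(3^r + 2·(-3)^r) − 12·(-3)^r = 3^{r+1} + 6·(-3)^r − 12·(-3)^r = 3^{r+1} − 6·(-3)^r = 3^{r+1} + 2·(-3)^{r+1}.
This completes the inductive step, so L_n = 3^n + 2·(-3)^n for all n ≥ 1.

L_n = 3^n + 2·(-3)^n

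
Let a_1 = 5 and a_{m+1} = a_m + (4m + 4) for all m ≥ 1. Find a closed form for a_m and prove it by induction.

Claim: a_m = 2m^2 + 2m + 1.

Base case: a_1 = 5, and 2·1^2 + 2·1 + 1 = 5.
Assume a_j = 2j^2 + 2j + 1.
Then a_{j+1} = a_j + (4j + 4) = (2j^2 + 2j + 1) + (4j + 4) = 2j^2 + 6j + 5,
and 2·(j+1)^2 + 2·(j+1) + 1 = 2j^2 + 6j + 5.
Hence a_m = 2m^2 + 2m + 1 for every m ≥ 1, by induction.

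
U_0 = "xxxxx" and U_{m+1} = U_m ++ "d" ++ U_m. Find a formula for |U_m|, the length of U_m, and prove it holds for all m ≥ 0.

Claim: |U_m| = 6·2^m − 1.

Base case: |U_0| = 5, and 6·2^0 − 1 = 5.
Assume |U_j| = 6·2^j − 1.
Then |U_{j+1}| = |U_j| + 1 + |U_j| = 2|U_j| + 1 = 2(6·2^j − 1) + 1 = 6·2^{j+1} − 2 + 1 = 6·2^{j+1} − 1.
This completes the inductive step, so |U_m| = 6·2^m − 1 for all m ≥ 0.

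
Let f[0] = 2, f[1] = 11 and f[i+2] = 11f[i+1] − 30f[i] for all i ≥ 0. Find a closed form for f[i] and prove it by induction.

Claim: f[i] = 5^i + 6^i.

Base cases: f[0] = 2 and 5^0 + 6^0 = 2; f[1] = 11 and 5^1 + 6^1 = 11.
Assume f[j] = 5^j + 6^j for all 0 ≤ j ≤ m, where m ≥ 1.
Then f[m+1] = 11f[m] − 30f[m−1] = 11·(5^m + 6^m) − 30·(5^{m−1} + 6^{m−1}) = (11·5 − 30)5^{m−1} + (11·6 − 30)6^{m−1} = 25·5^{m−1} + 36·6^{m−1} = 5^{m+1} + 6^{m+1}.
By strong induction, f[i] = 5^i + 6^i for all i ≥ 0.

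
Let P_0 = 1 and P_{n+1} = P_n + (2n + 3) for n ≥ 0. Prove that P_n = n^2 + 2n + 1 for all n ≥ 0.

Base case: P_0 = 1, and 0^2 + 2·0 + 1 = 1.
Assume P_k = k^2 + 2k + 1.
Then P_{k+1} = P_k + (2k + 3) = (k^2 + 2k + 1) + (2k + 3) = k^2 + 4k + 4,
and (k+1)^2 + 2·(k+1) + 1 = k^2 + 4k + 4.
This completes the inductive step, so P_n = n^2 + 2n + 1 for all n ≥ 0.

P_n = n^2 + 2n + 1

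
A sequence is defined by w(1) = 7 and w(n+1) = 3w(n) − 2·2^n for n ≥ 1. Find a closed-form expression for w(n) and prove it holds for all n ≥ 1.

Claim: w(n) = 3^n + 2·2^n.

Base case: w(1) = 7, and 3^1 + 2·2^1 = 3 + 4 = 7.
Assume w(j) = 3^j + 2·2^j for some j ≥ 1.
Then w(j+1) = 3w(j) − 2·2^j = 3·(3^j + 2·2^j) − 2·2^j = 3^{j+1} + 6·2^j − 2·2^j = 3^{j+1} + 4·2^j = 3^{j+1} + 2·2^{j+1}.
By induction, w(n) = 3^n + 2·2^n for all n ≥ 1.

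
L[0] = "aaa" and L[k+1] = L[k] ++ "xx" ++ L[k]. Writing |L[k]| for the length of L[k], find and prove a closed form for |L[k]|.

Claim: |L[k]| = 5·2^k − 2.

Base case: |L[0]| = 3, and 5·2^0 − 2 = 3.
Assume |L[r]| = 5·2^r − 2.
Then |L[r+1]| = |L[r]| + 2 + |L[r]| = 2|L[r]| + 2 = 2(5·2^r − 2) + 2 = 5·2^{r+1} − 4 + 2 = 5·2^{r+1} − 2.
By induction, |L[k]| = 5·2^k − 2 for all k ≥ 0.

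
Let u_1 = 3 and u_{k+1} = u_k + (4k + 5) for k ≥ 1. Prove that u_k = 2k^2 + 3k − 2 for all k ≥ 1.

Base case: u_1 = 3, and 2·1^2 + 3·1 − 2 = 3.
Assume u_j = 2j^2 + 3j − 2.
Then u_{j+1} = u_j + (4j + 5) = (2j^2 + 3j − 2) + (4j + 5) = 2j^2 + 7j + 3,
and 2·(j+1)^2 + 3·(j+1) − 2 = 2j^2 + 7j + 3.
Hence u_k = 2k^2 + 3k − 2 for every k ≥ 1, by induction.

u_k = 2k^2 + 3k − 2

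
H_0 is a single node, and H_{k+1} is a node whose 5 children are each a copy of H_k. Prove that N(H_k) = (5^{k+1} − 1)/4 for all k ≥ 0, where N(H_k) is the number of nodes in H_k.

Base case: N(H_0) = 1, and (5^{0+1} − 1)/4 = 1.
Assume N(H_j) = (5^{j+1} − 1)/4.
Then N(H_{j+1}) = 1 + 5N(H_j) = 1 + 5·(5^{j+1} − 1)/4 = 1 + (5^{j+2} − 5)/4 = (4 + 5^{j+2} − 5)/4 = (5^{j+2} − 1)/4.
So the formula holds for j+1, and by induction N(H_k) = (5^{k+1} − 1)/4 for all k ≥ 0.

N(H_k) = (5^{k+1} − 1)/4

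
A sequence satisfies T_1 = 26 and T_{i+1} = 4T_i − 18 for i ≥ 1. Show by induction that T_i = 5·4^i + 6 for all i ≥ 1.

Base case: T_1 = 26, and 5·4^1 + 6 = 20 + 6 = 26.
Assume T_r = 5·4^r + 6 for some r ≥ 1.
Then T_{r+1} = 4T_r − 18 = 4·(5·4^r + 6) − 18 = 20·4^r + 24 − 18 = 5·4^{r+1} + 6.
So the formula holds for r+1, and by induction T_i = 5·4^i + 6 for all i ≥ 1.

T_i = 5·4^i + 6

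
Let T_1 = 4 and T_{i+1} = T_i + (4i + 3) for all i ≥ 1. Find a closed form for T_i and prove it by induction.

Claim: T_i = 2i^2 + i + 1.

Base case: T_1 = 4, and 2·1^2 + 1 + 1 = 4.
Assume T_k = 2k^2 + k + 1.
Then T_{k+1} = T_k + (4k + 3) = (2k^2 + k + 1) + (4k + 3) = 2k^2 + 5k + 4,
and 2·(k+1)^2 + (k+1) + 1 = 2k^2 + 5k + 4.
Hence T_i = 2i^2 + i + 1 for every i ≥ 1, by induction.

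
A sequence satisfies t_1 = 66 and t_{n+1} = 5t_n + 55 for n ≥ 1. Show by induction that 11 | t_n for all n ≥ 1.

Base case: t_1 = 66 = 11·6, so 11 | t_1.
Assume 11 | t_j, so t_j = 11s for some integer s.
Then t_{j+1} = 5t_j + 55 = 5·(11s) + 55 = 11(5s + 5), so 11 | t_{j+1}.
By induction, 11 | t_n for all n ≥ 1.

11 | t_n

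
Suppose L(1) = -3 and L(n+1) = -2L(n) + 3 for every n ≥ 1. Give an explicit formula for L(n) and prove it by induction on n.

Claim: L(n) = 2·(-2)^n + 1.

Base case: L(1) = -3, and 2·(-2)^1 + 1 = -4 + 1 = -3.
Assume L(k) = 2·(-2)^k + 1 for some k ≥ 1.
Then L(k+1) = -2L(k) + 3 = -2·(2·(-2)^k + 1) + 3 = -4·(-2)^k − 2 + 3 = 2·(-2)^{k+1} + 1.
Hence L(n) = 2·(-2)^n + 1 for every n ≥ 1, by induction.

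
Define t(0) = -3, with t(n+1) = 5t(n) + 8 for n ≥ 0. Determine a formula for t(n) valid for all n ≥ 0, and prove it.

Claim: t(n) = -5^n − 2.

Base case: t(0) = -3, and -5^0 − 2 = -1 − 2 = -3.
Assume t(m) = -5^m − 2 for some m ≥ 0.
Then t(m+1) = 5t(m) + 8 = 5·(-5^m − 2) + 8 = -5^{m+1} − 10 + 8 = -5^{m+1} − 2.
Hence t(n) = -5^n − 2 for every n ≥ 0, by induction.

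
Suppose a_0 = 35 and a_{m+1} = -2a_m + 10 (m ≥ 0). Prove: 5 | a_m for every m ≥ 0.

Base case: a_0 = 35 = 5·7, so 5 | a_0.
Assume 5 | a_r, so a_r = 5t for some integer t.
Then a_{r+1} = -2a_r + 10 = -2·(5t) + 10 = 5(-2t + 2), so 5 | a_{r+1}.
By induction, 5 | a_m for all m ≥ 0.

5 | a_m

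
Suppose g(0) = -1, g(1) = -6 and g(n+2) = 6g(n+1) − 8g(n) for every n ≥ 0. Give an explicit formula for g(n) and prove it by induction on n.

Claim: g(n) = 2^n − 2·4^n.

Base cases: g(0) = -1 and 2^0 − 2·4^0 = -1; g(1) = -6 and 2^1 − 2·4^1 = -6.
Assume g(j) = 2^j − 2·4^j for all 0 ≤ j ≤ k, where k ≥ 1.
Then g(k+1) = 6g(k) − 8g(k−1) = 6·(2^k − 2·4^k) − 8·(2^{k−1} − 2·4^{k−1}) = (6·2 − 8)2^{k−1} − 2·(6·4 − 8)4^{k−1} = 4·2^{k−1} − 32·4^{k−1} = 2^{k+1} − 2·4^{k+1}.
So the formula holds for k+1, and by strong induction g(n) = 2^n − 2·4^n for all n ≥ 0.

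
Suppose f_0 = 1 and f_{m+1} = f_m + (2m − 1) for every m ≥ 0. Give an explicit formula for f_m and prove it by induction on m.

Claim: f_m = m^2 − 2m + 1.

Base case: f_0 = 1, and 0^2 − 2·0 + 1 = 1.
Assume f_k = k^2 − 2k + 1.
Then f_{k+1} = f_k + (2k − 1) = (k^2 − 2k + 1) + (2k − 1) = k^2,
and (k+1)^2 − 2·(k+1) + 1 = k^2.
This completes the inductive step, so f_m = m^2 − 2m + 1 for all m ≥ 0.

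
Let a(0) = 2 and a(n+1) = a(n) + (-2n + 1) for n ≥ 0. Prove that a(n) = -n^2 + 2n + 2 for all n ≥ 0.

Base case: a(0) = 2, and -0^2 + 2·0 + 2 = 2.
Assume a(j) = -j^2 + 2j + 2.
Then a(j+1) = a(j) + (-2j + 1) = (-j^2 + 2j + 2) + (-2j + 1) = -j^2 + 3,
and -(j+1)^2 + 2·(j+1) + 2 = -j^2 + 3.
Hence a(n) = -n^2 + 2n + 2 for every n ≥ 0, by induction.

a(n) = -n^2 + 2n + 2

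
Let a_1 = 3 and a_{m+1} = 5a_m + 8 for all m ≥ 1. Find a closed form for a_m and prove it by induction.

Claim: a_m = 5^m − 2.

Base case: a_1 = 3, and 5^1 − 2 = 5 − 2 = 3.
Assume a_k = 5^k − 2 for some k ≥ 1.
Then a_{k+1} = 5a_k + 8 = 5·(5^k − 2) + 8 = 5^{k+1} − 10 + 8 = 5^{k+1} − 2.
So the formula holds for k+1, and by induction a_m = 5^m − 2 for all m ≥ 1.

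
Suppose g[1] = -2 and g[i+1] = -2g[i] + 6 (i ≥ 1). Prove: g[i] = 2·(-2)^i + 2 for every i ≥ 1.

Base case: g[1] = -2, and 2·(-2)^1 + 2 = -4 + 2 = -2.
Assume g[m] = 2·(-2)^m + 2 for some m ≥ 1.
Then g[m+1] = -2g[m] + 6 = -2·(2·(-2)^m + 2) + 6 = -4·(-2)^m − 4 + 6 = 2·(-2)^{m+1} + 2.
Hence g[i] = 2·(-2)^i + 2 for every i ≥ 1, by induction.

g[i] = 2·(-2)^i + 2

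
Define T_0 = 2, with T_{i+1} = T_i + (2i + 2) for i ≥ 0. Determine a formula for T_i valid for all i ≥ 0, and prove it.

Claim: T_i = i^2 + i + 2.

Base case: T_0 = 2, and 0^2 + 0 + 2 = 2.
Assume T_r = r^2 + r + 2.
Then T_{r+1} = T_r + (2r + 2) = (r^2 + r + 2) + (2r + 2) = r^2 + 3r + 4,
and (r+1)^2 + (r+1) + 2 = r^2 + 3r + 4.
Hence T_i = i^2 + i + 2 for every i ≥ 0, by induction.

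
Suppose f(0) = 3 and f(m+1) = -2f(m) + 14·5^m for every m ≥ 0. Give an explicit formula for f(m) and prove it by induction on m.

Claim: f(m) = (-2)^m + 2·5^m.

Base case: f(0) = 3, and (-2)^0 + 2·5^0 = 1 + 2 = 3.
Assume f(k) = (-2)^k + 2·5^k for some k ≥ 0.
Then f(k+1) = -2f(k) + 14·5^k = -2·((-2)^k + 2·5^k) + 14·5^k = (-2)^{k+1} − 4·5^k + 14·5^k = (-2)^{k+1} + 10·5^k = (-2)^{k+1} + 2·5^{k+1}.
This completes the inductive step, so f(m) = (-2)^m + 2·5^m for all m ≥ 0.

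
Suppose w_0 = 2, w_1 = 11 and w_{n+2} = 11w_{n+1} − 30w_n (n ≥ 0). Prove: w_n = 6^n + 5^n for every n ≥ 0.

Base cases: w_0 = 2 and 6^0 + 5^0 = 2; w_1 = 11 and 6^1 + 5^1 = 11.
Assume w_j = 6^j + 5^j for all 0 ≤ j ≤ r, where r ≥ 1.
Then w_{r+1} = 11w_r − 30w_{r−1} = 11·(6^r + 5^r) − 30·(6^{r−1} + 5^{r−1}) = (11·6 − 30)6^{r−1} + (11·5 − 30)5^{r−1} = 36·6^{r−1} + 25·5^{r−1} = 6^{r+1} + 5^{r+1}.
This completes the inductive step, so w_n = 6^n + 5^n for all n ≥ 0.

w_n = 6^n + 5^n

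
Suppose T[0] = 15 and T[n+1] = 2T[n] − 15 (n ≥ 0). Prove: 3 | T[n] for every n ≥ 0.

Base case: T[0] = 15 = 3·5, so 3 | T[0].
Assume 3 | T[m], so T[m] = 3t for some integer t.
Then T[m+1] = 2T[m] − 15 = 2·(3t) − 15 = 3(2t − 5), so 3 | T[m+1].
So the property holds for m+1, and by induction 3 | T[n] for all n ≥ 0.

3 | T[n]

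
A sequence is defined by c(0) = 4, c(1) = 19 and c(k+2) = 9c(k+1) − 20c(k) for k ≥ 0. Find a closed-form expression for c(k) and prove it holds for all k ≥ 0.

Claim: c(k) = 3·5^k + 4^k.

Base cases: c(0) = 4 and 3·5^0 + 4^0 = 4; c(1) = 19 and 3·5^1 + 4^1 = 19.
Assume c(j) = 3·5^j + 4^j for all 0 ≤ j ≤ m, where m ≥ 1.
Then c(m+1) = 9c(m) − 20c(m−1) = 9·(3·5^m + 4^m) − 20·(3·5^{m−1} + 4^{m−1}) = 3·(9·5 − 20)5^{m−1} + (9·4 − 20)4^{m−1} = 75·5^{m−1} + 16·4^{m−1} = 3·5^{m+1} + 4^{m+1}.
Hence c(k) = 3·5^k + 4^k for every k ≥ 0, by strong induction.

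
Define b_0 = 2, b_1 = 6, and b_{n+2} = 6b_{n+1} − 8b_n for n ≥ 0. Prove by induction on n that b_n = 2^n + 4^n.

Base cases: b_0 = 2 and 2^0 + 4^0 = 2; b_1 = 6 and 2^1 + 4^1 = 6.
Assume b_j = 2^j + 4^j for all 0 ≤ j ≤ k, where k ≥ 1.
Then b_{k+1} = 6b_k − 8b_{k−1} = 6·(2^k + 4^k) − 8·(2^{k−1} + 4^{k−1}) = (6·2 − 8)2^{k−1} + (6·4 − 8)4^{k−1} = 4·2^{k−1} + 16·4^{k−1} = 2^{k+1} + 4^{k+1}.
So the formula holds for k+1, and by strong induction b_n = 2^n + 4^n for all n ≥ 0.

b_n = 2^n + 4^n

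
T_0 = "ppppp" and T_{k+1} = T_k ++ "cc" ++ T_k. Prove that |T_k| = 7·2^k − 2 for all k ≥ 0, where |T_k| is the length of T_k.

Base case: |T_0| = 5, and 7·2^0 − 2 = 5.
Assume |T_j| = 7·2^j − 2.
Then |T_{j+1}| = |T_j| + 2 + |T_j| = 2|T_j| + 2 = 2(7·2^j − 2) + 2 = 7·2^{j+1} − 4 + 2 = 7·2^{j+1} − 2.
Hence |T_k| = 7·2^k − 2 for every k ≥ 0, by induction.

|T_k| = 7·2^k − 2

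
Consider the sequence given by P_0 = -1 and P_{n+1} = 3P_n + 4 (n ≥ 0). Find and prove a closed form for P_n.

Claim: P_n = 3^n − 2.

Base case: P_0 = -1, and 3^0 − 2 = 1 − 2 = -1.
Assume P_r = 3^r − 2 for some r ≥ 0.
Then P_{r+1} = 3P_r + 4 = 3·(3^r − 2) + 4 = 3^{r+1} − 6 + 4 = 3^{r+1} − 2.
By induction, P_n = 3^n − 2 for all n ≥ 0.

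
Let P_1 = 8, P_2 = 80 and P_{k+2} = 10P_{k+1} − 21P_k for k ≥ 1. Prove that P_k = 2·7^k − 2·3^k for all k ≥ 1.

Base cases: P_1 = 8 and 2·7^1 − 2·3^1 = 8; P_2 = 80 and 2·7^2 − 2·3^2 = 80.
Assume P_j = 2·7^j − 2·3^j for all 1 ≤ j ≤ r, where r ≥ 2.
Then P_{r+1} = 10P_r − 21P_{r−1} = 10·(2·7^r − 2·3^r) − 21·(2·7^{r−1} − 2·3^{r−1}) = 2·(10·7 − 21)7^{r−1} − 2·(10·3 − 21)3^{r−1} = 98·7^{r−1} − 18·3^{r−1} = 2·7^{r+1} − 2·3^{r+1}.
By strong induction, P_k = 2·7^k − 2·3^k for all k ≥ 1.

P_k = 2·7^k − 2·3^k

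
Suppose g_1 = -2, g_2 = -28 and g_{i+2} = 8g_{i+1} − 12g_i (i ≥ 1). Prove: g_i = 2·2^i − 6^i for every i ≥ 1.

Base cases: g_1 = -2 and 2·2^1 − 6^1 = -2; g_2 = -28 and 2·2^2 − 6^2 = -28.
Assume g_t = 2·2^t − 6^t for all 1 ≤ t ≤ j, where j ≥ 2.
Then g_{j+1} = 8g_j − 12g_{j−1} = 8·(2·2^j − 6^j) − 12·(2·2^{j−1} − 6^{j−1}) = 2·(8·2 − 12)2^{j−1} − (8·6 − 12)6^{j−1} = 8·2^{j−1} − 36·6^{j−1} = 2·2^{j+1} − 6^{j+1}.
By strong induction, g_i = 2·2^i − 6^i for all i ≥ 1.

g_i = 2·2^i − 6^i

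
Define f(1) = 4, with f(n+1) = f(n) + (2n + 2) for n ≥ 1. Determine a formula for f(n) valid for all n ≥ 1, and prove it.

Claim: f(n) = n^2 + n + 2.

Base case: f(1) = 4, and 1^2 + 1 + 2 = 4.
Assume f(r) = r^2 + r + 2.
Then f(r+1) = f(r) + (2r + 2) = (r^2 + r + 2) + (2r + 2) = r^2 + 3r + 4,
and (r+1)^2 + (r+1) + 2 = r^2 + 3r + 4.
By induction, f(n) = n^2 + n + 2 for all n ≥ 1.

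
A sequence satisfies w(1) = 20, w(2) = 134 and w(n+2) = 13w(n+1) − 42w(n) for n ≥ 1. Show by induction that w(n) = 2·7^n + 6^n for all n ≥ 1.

Base cases: w(1) = 20 and 2·7^1 + 6^1 = 20; w(2) = 134 and 2·7^2 + 6^2 = 134.
Assume w(j) = 2·7^j + 6^j for all 1 ≤ j ≤ m, where m ≥ 2.
Then w(m+1) = 13w(m) − 42w(m−1) = 13·(2·7^m + 6^m) − 42·(2·7^{m−1} + 6^{m−1}) = 2·(13·7 − 42)7^{m−1} + (13·6 − 42)6^{m−1} = 98·7^{m−1} + 36·6^{m−1} = 2·7^{m+1} + 6^{m+1}.
By strong induction, w(n) = 2·7^n + 6^n for all n ≥ 1.

w(n) = 2·7^n + 6^n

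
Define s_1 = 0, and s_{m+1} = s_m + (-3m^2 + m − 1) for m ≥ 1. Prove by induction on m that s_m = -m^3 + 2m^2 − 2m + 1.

Base case: s_1 = 0, and -1^3 + 2·1^2 − 2·1 + 1 = 0.
Assume s_k = -k^3 + 2k^2 − 2k + 1.
Then s_{k+1} = s_k + (-3k^2 + k − 1) = (-k^3 + 2k^2 − 2k + 1) + (-3k^2 + k − 1) = -k^3 − k^2 − k,
and -(k+1)^3 + 2·(k+1)^2 − 2·(k+1) + 1 = -k^3 − k^2 − k.
By induction, s_m = -m^3 + 2m^2 − 2m + 1 for all m ≥ 1.

s_m = -m^3 + 2m^2 − 2m + 1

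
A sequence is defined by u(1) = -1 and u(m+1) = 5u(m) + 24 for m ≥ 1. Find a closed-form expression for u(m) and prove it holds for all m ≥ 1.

Claim: u(m) = 5^m − 6.

Base case: u(1) = -1, and 5^1 − 6 = 5 − 6 = -1.
Assume u(r) = 5^r − 6 for some r ≥ 1.
Then u(r+1) = 5u(r) + 24 = 5·(5^r − 6) + 24 = 5^{r+1} − 30 + 24 = 5^{r+1} − 6.
So the formula holds for r+1, and by induction u(m) = 5^m − 6 for all m ≥ 1.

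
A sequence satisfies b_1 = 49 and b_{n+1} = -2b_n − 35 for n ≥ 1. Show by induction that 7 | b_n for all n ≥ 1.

Base case: b_1 = 49 = 7·7, so 7 | b_1.
Assume 7 | b_k, so b_k = 7t for some integer t.
Then b_{k+1} = -2b_k − 35 = -2·(7t) − 35 = 7(-2t − 5), so 7 | b_{k+1}.
This completes the inductive step, so 7 | b_n for all n ≥ 1.

7 | b_n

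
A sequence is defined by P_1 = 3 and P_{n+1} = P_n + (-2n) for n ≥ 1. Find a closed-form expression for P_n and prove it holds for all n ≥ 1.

Claim: P_n = -n^2 + n + 3.

Base case: P_1 = 3, and -1^2 + 1 + 3 = 3.
Assume P_k = -k^2 + k + 3.
Then P_{k+1} = P_k + (-2k) = (-k^2 + k + 3) + (-2k) = -k^2 − k + 3,
and -(k+1)^2 + (k+1) + 3 = -k^2 − k + 3.
By induction, P_n = -n^2 + n + 3 for all n ≥ 1.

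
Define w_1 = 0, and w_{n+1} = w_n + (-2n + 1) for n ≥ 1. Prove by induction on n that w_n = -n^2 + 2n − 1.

Base case: w_1 = 0, and -1^2 + 2·1 − 1 = 0.
Assume w_j = -j^2 + 2j − 1.
Then w_{j+1} = w_j + (-2j + 1) = (-j^2 + 2j − 1) + (-2j + 1) = -j^2,
and -(j+1)^2 + 2·(j+1) − 1 = -j^2.
By induction, w_n = -n^2 + 2n − 1 for all n ≥ 1.

w_n = -n^2 + 2n − 1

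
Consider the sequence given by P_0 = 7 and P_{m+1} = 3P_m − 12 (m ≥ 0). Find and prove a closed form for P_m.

Claim: P_m = 3^m + 6.

Base case: P_0 = 7, and 3^0 + 6 = 1 + 6 = 7.
Assume P_r = 3^r + 6 for some r ≥ 0.
Then P_{r+1} = 3P_r − 12 = 3·(3^r + 6) − 12 = 3^{r+1} + 18 − 12 = 3^{r+1} + 6.
Hence P_m = 3^m + 6 for every m ≥ 0, by induction.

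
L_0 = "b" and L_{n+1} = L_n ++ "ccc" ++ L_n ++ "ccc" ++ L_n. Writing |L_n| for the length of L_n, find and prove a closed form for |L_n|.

Claim: |L_n| = 4·3^n − 3.

Base case: |L_0| = 1, and 4·3^0 − 3 = 1.
Assume |L_r| = 4·3^r − 3.
Then |L_{r+1}| = 3|L_r| + 6 = 3(4·3^r − 3) + 6 = 4·3^{r+1} − 9 + 6 = 4·3^{r+1} − 3.
Hence |L_n| = 4·3^n − 3 for every n ≥ 0, by induction.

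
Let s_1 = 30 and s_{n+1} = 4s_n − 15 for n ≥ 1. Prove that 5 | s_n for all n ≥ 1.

Base case: s_1 = 30 = 5·6, so 5 | s_1.
Assume 5 | s_r, so s_r = 5t for some integer t.
Then s_{r+1} = 4s_r − 15 = 4·(5t) − 15 = 5(4t − 3), so 5 | s_{r+1}.
This completes the inductive step, so 5 | s_n for all n ≥ 1.

5 | s_n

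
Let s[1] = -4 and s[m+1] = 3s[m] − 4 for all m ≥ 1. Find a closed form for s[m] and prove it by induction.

Claim: s[m] = -2·3^m + 2.

Base case: s[1] = -4, and -2·3^1 + 2 = -6 + 2 = -4.
Assume s[k] = -2·3^k + 2 for some k ≥ 1.
Then s[k+1] = 3s[k] − 4 = 3·(-2·3^k + 2) − 4 = -6·3^k + 6 − 4 = -2·3^{k+1} + 2.
This completes the inductive step, so s[m] = -2·3^m + 2 for all m ≥ 1.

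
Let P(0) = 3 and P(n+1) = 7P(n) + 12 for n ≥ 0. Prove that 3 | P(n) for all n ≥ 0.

Base case: P(0) = 3 = 3·1, so 3 | P(0).
Assume 3 | P(m), so P(m) = 3t for some integer t.
Then P(m+1) = 7P(m) + 12 = 7·(3t) + 12 = 3(7t + 4), so 3 | P(m+1).
Hence 3 | P(n) for every n ≥ 0, by induction.

3 | P(n)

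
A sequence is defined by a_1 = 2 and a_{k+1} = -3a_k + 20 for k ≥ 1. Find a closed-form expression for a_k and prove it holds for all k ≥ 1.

Claim: a_k = (-3)^k + 5.

Base case: a_1 = 2, and (-3)^1 + 5 = -3 + 5 = 2.
Assume a_r = (-3)^r + 5 for some r ≥ 1.
Then a_{r+1} = -3a_r + 20 = -3·((-3)^r + 5) + 20 = -3·(-3)^r − 15 + 20 = (-3)^{r+1} + 5.
So the formula holds for r+1, and by induction a_k = (-3)^k + 5 for all k ≥ 1.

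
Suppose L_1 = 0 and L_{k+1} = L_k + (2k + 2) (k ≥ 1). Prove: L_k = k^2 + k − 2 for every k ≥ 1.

Base case: L_1 = 0, and 1^2 + 1 − 2 = 0.
Assume L_j = j^2 + j − 2.
Then L_{j+1} = L_j + (2j + 2) = (j^2 + j − 2) + (2j + 2) = j^2 + 3j,
and (j+1)^2 + (j+1) − 2 = j^2 + 3j.
This completes the inductive step, so L_k = k^2 + k − 2 for all k ≥ 1.

L_k = k^2 + k − 2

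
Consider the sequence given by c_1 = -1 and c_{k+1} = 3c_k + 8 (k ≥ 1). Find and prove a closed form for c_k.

Claim: c_k = 3^k − 4.

Base case: c_1 = -1, and 3^1 − 4 = 3 − 4 = -1.
Assume c_j = 3^j − 4 for some j ≥ 1.
Then c_{j+1} = 3c_j + 8 = 3·(3^j − 4) + 8 = 3^{j+1} − 12 + 8 = 3^{j+1} − 4.
This completes the inductive step, so c_k = 3^k − 4 for all k ≥ 1.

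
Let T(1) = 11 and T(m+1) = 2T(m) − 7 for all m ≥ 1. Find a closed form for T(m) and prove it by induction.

Claim: T(m) = 2^{m+1} + 7.

Base case: T(1) = 11, and 2^{1+1} + 7 = 4 + 7 = 11.
Assume T(j) = 2^{j+1} + 7 for some j ≥ 1.
Then T(j+1) = 2T(j) − 7 = 2·(2^{j+1} + 7) − 7 = 2^{j+2} + 14 − 7 = 2^{j+2} + 7.
So the formula holds for j+1, and by induction T(m) = 2^{m+1} + 7 for all m ≥ 1.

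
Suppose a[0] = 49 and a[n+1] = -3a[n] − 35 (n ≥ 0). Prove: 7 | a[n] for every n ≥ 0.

Base case: a[0] = 49 = 7·7, so 7 | a[0].
Assume 7 | a[k], so a[k] = 7t for some integer t.
Then a[k+1] = -3a[k] − 35 = -3·(7t) − 35 = 7(-3t − 5), so 7 | a[k+1].
By induction, 7 | a[n] for all n ≥ 0.

7 | a[n]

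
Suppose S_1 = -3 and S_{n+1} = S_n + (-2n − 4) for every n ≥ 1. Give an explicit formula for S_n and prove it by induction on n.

Claim: S_n = -n^2 − 3n + 1.

Base case: S_1 = -3, and -1^2 − 3·1 + 1 = -3.
Assume S_m = -m^2 − 3m + 1.
Then S_{m+1} = S_m + (-2m − 4) = (-m^2 − 3m + 1) + (-2m − 4) = -m^2 − 5m − 3,
and -(m+1)^2 − 3·(m+1) + 1 = -m^2 − 5m − 3.
This completes the inductive step, so S_n = -n^2 − 3n + 1 for all n ≥ 1.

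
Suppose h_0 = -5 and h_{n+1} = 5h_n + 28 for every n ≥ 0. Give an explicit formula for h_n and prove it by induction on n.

Claim: h_n = 2·5^n − 7.

Base case: h_0 = -5, and 2·5^0 − 7 = 2 − 7 = -5.
Assume h_j = 2·5^j − 7 for some j ≥ 0.
Then h_{j+1} = 5h_j + 28 = 5·(2·5^j − 7) + 28 = 10·5^j − 35 + 28 = 2·5^{j+1} − 7.
This completes the inductive step, so h_n = 2·5^n − 7 for all n ≥ 0.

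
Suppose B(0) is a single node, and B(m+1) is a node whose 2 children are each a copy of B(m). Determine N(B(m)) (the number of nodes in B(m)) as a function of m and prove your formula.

Claim: N(B(m)) = 2^{m+1} − 1.

Base case: N(B(0)) = 1, and 2^{0+1} − 1 = 1.
Assume N(B(k)) = 2^{k+1} − 1.
Then N(B(k+1)) = 1 + 2N(B(k)) = 1 + 2(2^{k+1} − 1) = 2^{k+2} − 2 + 1 = 2^{k+2} − 1.
So the formula holds for k+1, and by induction N(B(m)) = 2^{m+1} − 1 for all m ≥ 0.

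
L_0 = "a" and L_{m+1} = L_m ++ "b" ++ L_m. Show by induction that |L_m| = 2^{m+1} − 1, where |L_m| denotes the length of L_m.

Base case: |L_0| = 1, and 2^{0+1} − 1 = 1.
Assume |L_r| = 2^{r+1} − 1.
Then |L_{r+1}| = |L_r| + 1 + |L_r| = 2|L_r| + 1 = 2(2^{r+1} − 1) + 1 = 2^{r+2} − 2 + 1 = 2^{r+2} − 1.
Hence |L_m| = 2^{m+1} − 1 for every m ≥ 0, by induction.

|L_m| = 2^{m+1} − 1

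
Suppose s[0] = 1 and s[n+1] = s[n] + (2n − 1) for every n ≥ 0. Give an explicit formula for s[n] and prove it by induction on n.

Claim: s[n] = n^2 − 2n + 1.

Base case: s[0] = 1, and 0^2 − 2·0 + 1 = 1.
Assume s[j] = j^2 − 2j + 1.
Then s[j+1] = s[j] + (2j − 1) = (j^2 − 2j + 1) + (2j − 1) = j^2,
and (j+1)^2 − 2·(j+1) + 1 = j^2.
This completes the inductive step, so s[n] = n^2 − 2n + 1 for all n ≥ 0.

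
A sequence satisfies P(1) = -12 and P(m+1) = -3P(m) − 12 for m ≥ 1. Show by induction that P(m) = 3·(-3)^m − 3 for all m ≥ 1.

Base case: P(1) = -12, and 3·(-3)^1 − 3 = -9 − 3 = -12.
Assume P(k) = 3·(-3)^k − 3 for some k ≥ 1.
Then P(k+1) = -3P(k) − 12 = -3·(3·(-3)^k − 3) − 12 = -9·(-3)^k + 9 − 12 = 3·(-3)^{k+1} − 3.
This completes the inductive step, so P(m) = 3·(-3)^m − 3 for all m ≥ 1.

P(m) = 3·(-3)^m − 3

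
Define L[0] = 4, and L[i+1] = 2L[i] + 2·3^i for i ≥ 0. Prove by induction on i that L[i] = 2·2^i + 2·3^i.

Base case: L[0] = 4, and 2·2^0 + 2·3^0 = 2 + 2 = 4.
Assume L[m] = 2·2^m + 2·3^m for some m ≥ 0.
Then L[m+1] = 2L[m] + 2·3^m = 2·(2·2^m + 2·3^m) + 2·3^m = 2·2^{m+1} + 4·3^m + 2·3^m = 2·2^{m+1} + 6·3^m = 2·2^{m+1} + 2·3^{m+1}.
This completes the inductive step, so L[i] = 2·2^i + 2·3^i for all i ≥ 0.

L[i] = 2·2^i + 2·3^i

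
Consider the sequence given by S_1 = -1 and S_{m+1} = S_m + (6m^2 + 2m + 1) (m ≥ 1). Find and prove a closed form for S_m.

Claim: S_m = 2m^3 − 2m^2 + m − 2.

Base case: S_1 = -1, and 2·1^3 − 2·1^2 + 1 − 2 = -1.
Assume S_j = 2j^3 − 2j^2 + j − 2.
Then S_{j+1} = S_j + (6j^2 + 2j + 1) = (2j^3 − 2j^2 + j − 2) + (6j^2 + 2j + 1) = 2j^3 + 4j^2 + 3j − 1,
and 2·(j+1)^3 − 2·(j+1)^2 + (j+1) − 2 = 2j^3 + 4j^2 + 3j − 1.
This completes the inductive step, so S_m = 2m^3 − 2m^2 + m − 2 for all m ≥ 1.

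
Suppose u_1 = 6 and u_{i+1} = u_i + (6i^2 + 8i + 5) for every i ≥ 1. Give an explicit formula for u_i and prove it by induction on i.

Claim: u_i = 2i^3 + i^2 + 2i + 1.

Base case: u_1 = 6, and 2·1^3 + 1^2 + 2·1 + 1 = 6.
Assume u_r = 2r^3 + r^2 + 2r + 1.
Then u_{r+1} = u_r + (6r^2 + 8r + 5) = (2r^3 + r^2 + 2r + 1) + (6r^2 + 8r + 5) = 2r^3 + 7r^2 + 10r + 6,
and 2·(r+1)^3 + (r+1)^2 + 2·(r+1) + 1 = 2r^3 + 7r^2 + 10r + 6.
This completes the inductive step, so u_i = 2i^3 + i^2 + 2i + 1 for all i ≥ 1.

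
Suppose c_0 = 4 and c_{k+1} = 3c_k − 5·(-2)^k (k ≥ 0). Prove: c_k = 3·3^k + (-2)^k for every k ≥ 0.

Base case: c_0 = 4, and 3·3^0 + (-2)^0 = 3 + 1 = 4.
Assume c_j = 3·3^j + (-2)^j for some j ≥ 0.
Then c_{j+1} = 3c_j − 5·(-2)^j = 3·(3·3^j + (-2)^j) − 5·(-2)^j = 3·3^{j+1} + 3·(-2)^j − 5·(-2)^j = 3·3^{j+1} − 2·(-2)^j = 3·3^{j+1} + (-2)^{j+1}.
This completes the inductive step, so c_k = 3·3^k + (-2)^k for all k ≥ 0.

c_k = 3·3^k + (-2)^k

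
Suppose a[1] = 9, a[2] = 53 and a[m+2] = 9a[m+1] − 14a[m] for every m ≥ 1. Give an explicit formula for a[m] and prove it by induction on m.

Claim: a[m] = 7^m + 2^m.

Base cases: a[1] = 9 and 7^1 + 2^1 = 9; a[2] = 53 and 7^2 + 2^2 = 53.
Assume a[j] = 7^j + 2^j for all 1 ≤ j ≤ r, where r ≥ 2.
Then a[r+1] = 9a[r] − 14a[r−1] = 9·(7^r + 2^r) − 14·(7^{r−1} + 2^{r−1}) = (9·7 − 14)7^{r−1} + (9·2 − 14)2^{r−1} = 49·7^{r−1} + 4·2^{r−1} = 7^{r+1} + 2^{r+1}.
This completes the inductive step, so a[m] = 7^m + 2^m for all m ≥ 1.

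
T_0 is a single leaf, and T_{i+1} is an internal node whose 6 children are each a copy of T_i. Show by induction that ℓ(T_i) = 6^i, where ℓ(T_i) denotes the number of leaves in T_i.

Base case: ℓ(T_0) = 1, and 6^0 = 1.
Assume ℓ(T_j) = 6^j.
Then ℓ(T_{j+1}) = 6·ℓ(T_j) = 6·6^j = 6^{j+1}.
By induction, ℓ(T_i) = 6^i for all i ≥ 0.

ℓ(T_i) = 6^i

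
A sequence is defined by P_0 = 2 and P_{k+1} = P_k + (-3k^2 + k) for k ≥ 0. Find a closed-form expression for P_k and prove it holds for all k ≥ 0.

Claim: P_k = -k^3 + 2k^2 − k + 2.

Base case: P_0 = 2, and -0^3 + 2·0^2 − 0 + 2 = 2.
Assume P_j = -j^3 + 2j^2 − j + 2.
Then P_{j+1} = P_j + (-3j^2 + j) = (-j^3 + 2j^2 − j + 2) + (-3j^2 + j) = -j^3 − j^2 + 2,
and -(j+1)^3 + 2·(j+1)^2 − (j+1) + 2 = -j^3 − j^2 + 2.
This completes the inductive step, so P_k = -k^3 + 2k^2 − k + 2 for all k ≥ 0.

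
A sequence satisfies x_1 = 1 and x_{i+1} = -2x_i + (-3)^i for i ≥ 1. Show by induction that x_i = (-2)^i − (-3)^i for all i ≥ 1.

Base case: x_1 = 1, and (-2)^1 − (-3)^1 = -2 + 3 = 1.
Assume x_m = (-2)^m − (-3)^m for some m ≥ 1.
Then x_{m+1} = -2x_m + (-3)^m = -2·((-2)^m − (-3)^m) + (-3)^m = (-2)^{m+1} + 2·(-3)^m + (-3)^m = (-2)^{m+1} + 3·(-3)^m = (-2)^{m+1} − (-3)^{m+1}.
Hence x_i = (-2)^i − (-3)^i for every i ≥ 1, by induction.

x_i = (-2)^i − (-3)^i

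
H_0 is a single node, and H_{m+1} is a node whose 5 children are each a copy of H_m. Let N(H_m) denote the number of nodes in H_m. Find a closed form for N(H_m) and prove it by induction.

Claim: N(H_m) = (5^{m+1} − 1)/4.

Base case: N(H_0) = 1, and (5^{0+1} − 1)/4 = 1.
Assume N(H_j) = (5^{j+1} − 1)/4.
Then N(H_{j+1}) = 1 + 5N(H_j) = 1 + 5·(5^{j+1} − 1)/4 = 1 + (5^{j+2} − 5)/4 = (4 + 5^{j+2} − 5)/4 = (5^{j+2} − 1)/4.
By induction, N(H_m) = (5^{m+1} − 1)/4 for all m ≥ 0.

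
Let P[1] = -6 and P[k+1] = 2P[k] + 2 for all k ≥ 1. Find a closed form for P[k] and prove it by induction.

Claim: P[k] = -2^{k+1} − 2.

Base case: P[1] = -6, and -2^{1+1} − 2 = -4 − 2 = -6.
Assume P[r] = -2^{r+1} − 2 for some r ≥ 1.
Then P[r+1] = 2P[r] + 2 = 2·(-2^{r+1} − 2) + 2 = -2^{r+2} − 4 + 2 = -2^{r+2} − 2.
Hence P[k] = -2^{k+1} − 2 for every k ≥ 1, by induction.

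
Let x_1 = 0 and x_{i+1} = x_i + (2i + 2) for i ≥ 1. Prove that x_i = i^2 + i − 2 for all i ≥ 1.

Base case: x_1 = 0, and 1^2 + 1 − 2 = 0.
Assume x_r = r^2 + r − 2.
Then x_{r+1} = x_r + (2r + 2) = (r^2 + r − 2) + (2r + 2) = r^2 + 3r,
and (r+1)^2 + (r+1) − 2 = r^2 + 3r.
Hence x_i = i^2 + i − 2 for every i ≥ 1, by induction.

x_i = i^2 + i − 2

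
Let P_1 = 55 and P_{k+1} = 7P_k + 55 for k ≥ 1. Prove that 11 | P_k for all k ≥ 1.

Base case: P_1 = 55 = 11·5, so 11 | P_1.
Assume 11 | P_r, so P_r = 11t for some integer t.
Then P_{r+1} = 7P_r + 55 = 7·(11t) + 55 = 11(7t + 5), so 11 | P_{r+1}.
By induction, 11 | P_k for all k ≥ 1.

11 | P_k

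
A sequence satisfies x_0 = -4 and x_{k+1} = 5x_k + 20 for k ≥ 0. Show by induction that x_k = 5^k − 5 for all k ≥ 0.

Base case: x_0 = -4, and 5^0 − 5 = 1 − 5 = -4.
Assume x_j = 5^j − 5 for some j ≥ 0.
Then x_{j+1} = 5x_j + 20 = 5·(5^j − 5) + 20 = 5^{j+1} − 25 + 20 = 5^{j+1} − 5.
So the formula holds for j+1, and by induction x_k = 5^k − 5 for all k ≥ 0.

x_k = 5^k − 5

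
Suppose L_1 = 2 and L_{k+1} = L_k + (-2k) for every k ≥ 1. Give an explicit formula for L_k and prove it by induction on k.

Claim: L_k = -k^2 + k + 2.

Base case: L_1 = 2, and -1^2 + 1 + 2 = 2.
Assume L_m = -m^2 + m + 2.
Then L_{m+1} = L_m + (-2m) = (-m^2 + m + 2) + (-2m) = -m^2 − m + 2,
and -(m+1)^2 + (m+1) + 2 = -m^2 − m + 2.
Hence L_k = -k^2 + k + 2 for every k ≥ 1, by induction.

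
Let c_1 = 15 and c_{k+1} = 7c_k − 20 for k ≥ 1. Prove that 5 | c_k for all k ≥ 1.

Base case: c_1 = 15 = 5·3, so 5 | c_1.
Assume 5 | c_m, so c_m = 5t for some integer t.
Then c_{m+1} = 7c_m − 20 = 7·(5t) − 20 = 5(7t − 4), so 5 | c_{m+1}.
So the property holds for m+1, and by induction 5 | c_k for all k ≥ 1.

5 | c_k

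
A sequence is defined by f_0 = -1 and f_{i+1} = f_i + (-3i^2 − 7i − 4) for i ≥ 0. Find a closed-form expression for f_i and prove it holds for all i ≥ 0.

Claim: f_i = -i^3 − 2i^2 − i − 1.

Base case: f_0 = -1, and -0^3 − 2·0^2 − 0 − 1 = -1.
Assume f_j = -j^3 − 2j^2 − j − 1.
Then f_{j+1} = f_j + (-3j^2 − 7j − 4) = (-j^3 − 2j^2 − j − 1) + (-3j^2 − 7j − 4) = -j^3 − 5j^2 − 8j − 5,
and -(j+1)^3 − 2·(j+1)^2 − (j+1) − 1 = -j^3 − 5j^2 − 8j − 5.
This completes the inductive step, so f_i = -i^3 − 2i^2 − i − 1 for all i ≥ 0.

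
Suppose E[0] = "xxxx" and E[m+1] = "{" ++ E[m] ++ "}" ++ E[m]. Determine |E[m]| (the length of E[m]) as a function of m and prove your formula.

Claim: |E[m]| = 6·2^m − 2.

Base case: |E[0]| = 4, and 6·2^0 − 2 = 4.
Assume |E[r]| = 6·2^r − 2.
Then |E[r+1]| = 1 + |E[r]| + 1 + |E[r]| = 2|E[r]| + 2 = 2(6·2^r − 2) + 2 = 6·2^{r+1} − 4 + 2 = 6·2^{r+1} − 2.
Hence |E[m]| = 6·2^m − 2 for every m ≥ 0, by induction.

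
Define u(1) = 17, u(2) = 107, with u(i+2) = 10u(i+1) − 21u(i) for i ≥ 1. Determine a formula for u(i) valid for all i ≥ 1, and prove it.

Claim: u(i) = 3^i + 2·7^i.

Base cases: u(1) = 17 and 3^1 + 2·7^1 = 17; u(2) = 107 and 3^2 + 2·7^2 = 107.
Assume u(t) = 3^t + 2·7^t for all 1 ≤ t ≤ j, where j ≥ 2.
Then u(j+1) = 10u(j) − 21u(j−1) = 10·(3^j + 2·7^j) − 21·(3^{j−1} + 2·7^{j−1}) = (10·3 − 21)3^{j−1} + 2·(10·7 − 21)7^{j−1} = 9·3^{j−1} + 98·7^{j−1} = 3^{j+1} + 2·7^{j+1}.
So the formula holds for j+1, and by strong induction u(i) = 3^i + 2·7^i for all i ≥ 1.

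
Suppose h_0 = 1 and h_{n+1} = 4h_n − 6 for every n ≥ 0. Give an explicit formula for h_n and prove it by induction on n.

Claim: h_n = -4^n + 2.

Base case: h_0 = 1, and -4^0 + 2 = -1 + 2 = 1.
Assume h_k = -4^k + 2 for some k ≥ 0.
Then h_{k+1} = 4h_k − 6 = 4·(-4^k + 2) − 6 = -4^{k+1} + 8 − 6 = -4^{k+1} + 2.
So the formula holds for k+1, and by induction h_n = -4^n + 2 for all n ≥ 0.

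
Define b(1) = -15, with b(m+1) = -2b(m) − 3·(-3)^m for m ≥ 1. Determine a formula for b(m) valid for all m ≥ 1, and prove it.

Claim: b(m) = 3·(-2)^m + 3·(-3)^m.

Base case: b(1) = -15, and 3·(-2)^1 + 3·(-3)^1 = -6 − 9 = -15.
Assume b(k) = 3·(-2)^k + 3·(-3)^k for some k ≥ 1.
Then b(k+1) = -2b(k) − 3·(-3)^k = -2·(3·(-2)^k + 3·(-3)^k) − 3·(-3)^k = 3·(-2)^{k+1} − 6·(-3)^k − 3·(-3)^k = 3·(-2)^{k+1} − 9·(-3)^k = 3·(-2)^{k+1} + 3·(-3)^{k+1}.
This completes the inductive step, so b(m) = 3·(-2)^m + 3·(-3)^m for all m ≥ 1.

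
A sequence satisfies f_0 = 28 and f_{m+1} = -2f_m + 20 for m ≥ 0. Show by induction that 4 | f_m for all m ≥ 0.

Base case: f_0 = 28 = 4·7, so 4 | f_0.
Assume 4 | f_k, so f_k = 4t for some integer t.
Then f_{k+1} = -2f_k + 20 = -2·(4t) + 20 = 4(-2t + 5), so 4 | f_{k+1}.
This completes the inductive step, so 4 | f_m for all m ≥ 0.

4 | f_m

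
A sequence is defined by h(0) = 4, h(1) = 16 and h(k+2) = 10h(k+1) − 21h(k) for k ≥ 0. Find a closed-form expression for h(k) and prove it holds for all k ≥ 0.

Claim: h(k) = 3·3^k + 7^k.

Base cases: h(0) = 4 and 3·3^0 + 7^0 = 4; h(1) = 16 and 3·3^1 + 7^1 = 16.
Assume h(i) = 3·3^i + 7^i for all 0 ≤ i ≤ j, where j ≥ 1.
Then h(j+1) = 10h(j) − 21h(j−1) = 10·(3·3^j + 7^j) − 21·(3·3^{j−1} + 7^{j−1}) = 3·(10·3 − 21)3^{j−1} + (10·7 − 21)7^{j−1} = 27·3^{j−1} + 49·7^{j−1} = 3·3^{j+1} + 7^{j+1}.
Hence h(k) = 3·3^k + 7^k for every k ≥ 0, by strong induction.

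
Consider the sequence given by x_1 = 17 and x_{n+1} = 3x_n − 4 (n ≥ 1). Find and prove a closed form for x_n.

Claim: x_n = 5·3^n + 2.

Base case: x_1 = 17, and 5·3^1 + 2 = 15 + 2 = 17.
Assume x_j = 5·3^j + 2 for some j ≥ 1.
Then x_{j+1} = 3x_j − 4 = 3·(5·3^j + 2) − 4 = 15·3^j + 6 − 4 = 5·3^{j+1} + 2.
By induction, x_n = 5·3^n + 2 for all n ≥ 1.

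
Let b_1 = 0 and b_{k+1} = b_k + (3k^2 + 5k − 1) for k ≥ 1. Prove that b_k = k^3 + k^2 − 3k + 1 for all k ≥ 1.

Base case: b_1 = 0, and 1^3 + 1^2 − 3·1 + 1 = 0.
Assume b_j = j^3 + j^2 − 3j + 1.
Then b_{j+1} = b_j + (3j^2 + 5j − 1) = (j^3 + j^2 − 3j + 1) + (3j^2 + 5j − 1) = j^3 + 4j^2 + 2j,
and (j+1)^3 + (j+1)^2 − 3·(j+1) + 1 = j^3 + 4j^2 + 2j.
By induction, b_k = k^3 + k^2 − 3k + 1 for all k ≥ 1.

b_k = k^3 + k^2 − 3k + 1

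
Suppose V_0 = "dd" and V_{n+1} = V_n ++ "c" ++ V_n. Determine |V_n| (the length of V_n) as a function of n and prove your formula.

Claim: |V_n| = 3·2^n − 1.

Base case: |V_0| = 2, and 3·2^0 − 1 = 2.
Assume |V_k| = 3·2^k − 1.
Then |V_{k+1}| = |V_k| + 1 + |V_k| = 2|V_k| + 1 = 2(3·2^k − 1) + 1 = 3·2^{k+1} − 2 + 1 = 3·2^{k+1} − 1.
This completes the inductive step, so |V_n| = 3·2^n − 1 for all n ≥ 0.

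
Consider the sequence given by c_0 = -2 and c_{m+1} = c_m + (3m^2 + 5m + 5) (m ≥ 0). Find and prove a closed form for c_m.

Claim: c_m = m^3 + m^2 + 3m − 2.

Base case: c_0 = -2, and 0^3 + 0^2 + 3·0 − 2 = -2.
Assume c_r = r^3 + r^2 + 3r − 2.
Then c_{r+1} = c_r + (3r^2 + 5r + 5) = (r^3 + r^2 + 3r − 2) + (3r^2 + 5r + 5) = r^3 + 4r^2 + 8r + 3,
and (r+1)^3 + (r+1)^2 + 3·(r+1) − 2 = r^3 + 4r^2 + 8r + 3.
Hence c_m = m^3 + m^2 + 3m − 2 for every m ≥ 0, by induction.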